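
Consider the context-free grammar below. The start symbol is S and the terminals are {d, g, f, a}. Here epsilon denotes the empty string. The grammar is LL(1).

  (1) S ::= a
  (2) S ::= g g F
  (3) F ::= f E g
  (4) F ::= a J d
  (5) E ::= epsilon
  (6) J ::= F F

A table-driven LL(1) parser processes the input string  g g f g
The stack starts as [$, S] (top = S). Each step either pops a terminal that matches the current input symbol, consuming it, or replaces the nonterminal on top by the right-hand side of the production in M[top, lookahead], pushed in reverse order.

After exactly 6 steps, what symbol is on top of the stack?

g

     Stack    Input      Action
  1  $ S      g g f g $  expand S ::= g g F
  2  $ F g g  g g f g $  match g
  3  $ F g    g f g $    match g
  4  $ F      f g $      expand F ::= f E g
  5  $ g E f  f g $      match f
  6  $ g E    g $        expand E ::= epsilon
Stack after step 6: $ g (top = g).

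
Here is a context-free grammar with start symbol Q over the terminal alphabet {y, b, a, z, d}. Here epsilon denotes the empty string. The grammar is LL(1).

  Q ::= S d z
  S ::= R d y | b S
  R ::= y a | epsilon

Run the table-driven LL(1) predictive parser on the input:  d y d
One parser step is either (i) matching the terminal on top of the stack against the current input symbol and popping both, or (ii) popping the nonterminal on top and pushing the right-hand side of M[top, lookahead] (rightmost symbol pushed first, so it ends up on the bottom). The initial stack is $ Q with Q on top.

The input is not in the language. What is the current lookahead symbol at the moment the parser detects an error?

$

step 1: stack=$ Q  input=d y d $  — expand Q ::= S d z
step 2: stack=$ z d S  input=d y d $  — expand S ::= R d y
step 3: stack=$ z d y d R  input=d y d $  — expand R ::= epsilon
step 4: stack=$ z d y d  input=d y d $  — match d
step 5: stack=$ z d y  input=y d $  — match y
step 6: stack=$ z d  input=d $  — match d
step 7: stack=$ z  input=$  — error: top is terminal z but lookahead is $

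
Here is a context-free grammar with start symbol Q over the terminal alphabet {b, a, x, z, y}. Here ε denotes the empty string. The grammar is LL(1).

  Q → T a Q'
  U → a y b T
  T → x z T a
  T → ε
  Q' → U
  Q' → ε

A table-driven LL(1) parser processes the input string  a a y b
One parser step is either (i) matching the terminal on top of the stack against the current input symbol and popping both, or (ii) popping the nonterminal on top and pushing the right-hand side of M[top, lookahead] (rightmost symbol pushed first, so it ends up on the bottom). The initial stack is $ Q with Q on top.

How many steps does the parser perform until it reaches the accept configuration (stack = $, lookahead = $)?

step 1: stack=$ Q  input=a a y b $  — expand Q → T a Q'
step 2: stack=$ Q' a T  input=a a y b $  — expand T → ε
step 3: stack=$ Q' a  input=a a y b $  — match a
step 4: stack=$ Q'  input=a y b $  — expand Q' → U
step 5: stack=$ U  input=a y b $  — expand U → a y b T
step 6: stack=$ T b y a  input=a y b $  — match a
step 7: stack=$ T b y  input=y b $  — match y
step 8: stack=$ T b  input=b $  — match b
step 9: stack=$ T  input=$  — expand T → ε
Accept reached after 9 steps.

9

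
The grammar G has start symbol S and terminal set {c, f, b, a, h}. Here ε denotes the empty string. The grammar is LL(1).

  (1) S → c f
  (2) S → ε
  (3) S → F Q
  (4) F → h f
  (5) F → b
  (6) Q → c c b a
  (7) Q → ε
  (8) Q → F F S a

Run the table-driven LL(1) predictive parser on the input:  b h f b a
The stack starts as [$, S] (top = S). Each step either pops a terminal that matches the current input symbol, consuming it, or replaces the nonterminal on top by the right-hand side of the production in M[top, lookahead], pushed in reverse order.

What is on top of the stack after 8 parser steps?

     Stack        Input        Action
  1  $ S          b h f b a $  expand S → F Q
  2  $ Q F        b h f b a $  expand F → b
  3  $ Q b        b h f b a $  match b
  4  $ Q          h f b a $    expand Q → F F S a
  5  $ a S F F    h f b a $    expand F → h f
  6  $ a S F f h  h f b a $    match h
  7  $ a S F f    f b a $      match f
  8  $ a S F      b a $        expand F → b
Stack after step 8: $ a S b (top = b).

b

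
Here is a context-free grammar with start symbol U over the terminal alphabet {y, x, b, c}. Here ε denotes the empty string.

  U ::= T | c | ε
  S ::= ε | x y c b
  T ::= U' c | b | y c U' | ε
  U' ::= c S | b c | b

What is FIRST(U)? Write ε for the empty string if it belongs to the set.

FIRST(S) = {ε, x}
FIRST(U') = {b, c}
FIRST(T) = {ε, b, c, y}  (via U' c)
FIRST(U) = {ε, b, c, y}  (via T)

{ε, b, c, y}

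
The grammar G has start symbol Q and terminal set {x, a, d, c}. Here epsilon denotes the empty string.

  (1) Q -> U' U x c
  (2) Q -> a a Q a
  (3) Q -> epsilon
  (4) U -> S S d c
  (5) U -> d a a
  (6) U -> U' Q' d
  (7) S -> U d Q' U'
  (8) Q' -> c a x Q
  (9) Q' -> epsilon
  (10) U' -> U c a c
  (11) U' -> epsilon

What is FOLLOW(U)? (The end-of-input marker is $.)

{c, d, x}

FIRST(Q') = {epsilon, c}
FIRST(Q) = {epsilon, a, c, d}  (via U' U x c)
FIRST(U) = {c, d}  (via S S d c, U' Q' d)
FIRST(S) = {c, d}  (via U d Q' U')
FIRST(U') = {epsilon, c, d}  (via U c a c)
FOLLOW(Q) includes $ since Q is the start symbol.
FOLLOW(U): in Q->U' U x c, U is followed by x c with FIRST {x}; in S->U d Q' U', U is followed by d Q' U' with FIRST {d}; in U'->U c a c, U is followed by c a c with FIRST {c}. Thus FOLLOW(U) = {c, d, x}.
FOLLOW(S): in U->S S d c (occurrence 1), S is followed by S d c with FIRST {c, d}; in U->S S d c (occurrence 2), S is followed by d c with FIRST {d}. Thus FOLLOW(S) = {c, d}.
FOLLOW(Q'): in U->U' Q' d, Q' is followed by d with FIRST {d}; in S->U d Q' U', Q' is followed by U' with FIRST {epsilon, c, d}; in S->U d Q' U', the suffix after Q' is nullable, so FOLLOW(Q') ⊇ FOLLOW(S) = {c, d}. Thus FOLLOW(Q') = {c, d}.
FOLLOW(Q): in Q->a a Q a, Q is followed by a with FIRST {a}; in Q'->c a x Q, the suffix after Q is empty, so FOLLOW(Q) ⊇ FOLLOW(Q') = {c, d}. Thus FOLLOW(Q) = {$, a, c, d}.
FOLLOW(U'): in Q->U' U x c, U' is followed by U x c with FIRST {c, d}; in U->U' Q' d, U' is followed by Q' d with FIRST {c, d}; in S->U d Q' U', the suffix after U' is empty, so FOLLOW(U') ⊇ FOLLOW(S) = {c, d}. Thus FOLLOW(U') = {c, d}.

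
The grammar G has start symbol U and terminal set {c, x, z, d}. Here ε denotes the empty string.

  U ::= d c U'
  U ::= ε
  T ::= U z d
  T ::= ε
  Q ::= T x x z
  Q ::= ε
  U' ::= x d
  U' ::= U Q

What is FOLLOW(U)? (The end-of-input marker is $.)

FIRST(U) = {ε, d}
FIRST(T) = {ε, d, z}  (via U z d)
FIRST(Q) = {ε, d, x, z}  (via T x x z)
FIRST(U') = {ε, d, x, z}  (via U Q)
FOLLOW(U) includes $ since U is the start symbol.
FOLLOW(T): in Q::=T x x z, T is followed by x x z with FIRST {x}. Thus FOLLOW(T) = {x}.
FOLLOW(U): in T::=U z d, U is followed by z d with FIRST {z}; in U'::=U Q, U is followed by Q with FIRST {ε, d, x, z}; in U'::=U Q, the suffix after U is nullable, so FOLLOW(U) ⊇ FOLLOW(U') = {$, d, x, z}. Thus FOLLOW(U) = {$, d, x, z}.
FOLLOW(U'): in U::=d c U', the suffix after U' is empty, so FOLLOW(U') ⊇ FOLLOW(U) = {$, d, x, z}. Thus FOLLOW(U') = {$, d, x, z}.
FOLLOW(Q): in U'::=U Q, the suffix after Q is empty, so FOLLOW(Q) ⊇ FOLLOW(U') = {$, d, x, z}. Thus FOLLOW(Q) = {$, d, x, z}.

{$, d, x, z}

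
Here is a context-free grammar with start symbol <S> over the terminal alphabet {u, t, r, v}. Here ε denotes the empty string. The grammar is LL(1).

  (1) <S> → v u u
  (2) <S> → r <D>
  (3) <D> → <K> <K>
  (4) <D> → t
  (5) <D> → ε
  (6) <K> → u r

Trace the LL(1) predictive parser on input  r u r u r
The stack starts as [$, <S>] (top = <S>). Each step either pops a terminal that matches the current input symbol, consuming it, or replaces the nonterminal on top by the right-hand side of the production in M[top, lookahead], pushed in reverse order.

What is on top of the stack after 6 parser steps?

<K>

     Stack      Input        Action
  1  $ <S>      r u r u r $  expand <S> → r <D>
  2  $ <D> r    r u r u r $  match r
  3  $ <D>      u r u r $    expand <D> → <K> <K>
  4  $ <K> <K>  u r u r $    expand <K> → u r
  5  $ <K> r u  u r u r $    match u
  6  $ <K> r    r u r $      match r
Stack after step 6: $ <K> (top = <K>).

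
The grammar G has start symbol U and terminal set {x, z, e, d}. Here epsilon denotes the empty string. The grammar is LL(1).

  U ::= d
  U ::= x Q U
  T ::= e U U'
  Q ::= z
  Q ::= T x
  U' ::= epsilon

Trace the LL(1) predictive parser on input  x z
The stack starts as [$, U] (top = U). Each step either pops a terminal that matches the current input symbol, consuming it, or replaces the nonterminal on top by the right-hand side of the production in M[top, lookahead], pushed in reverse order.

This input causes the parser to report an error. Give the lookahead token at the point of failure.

step 1: stack=$ U  input=x z $  — expand U ::= x Q U
step 2: stack=$ U Q x  input=x z $  — match x
step 3: stack=$ U Q  input=z $  — expand Q ::= z
step 4: stack=$ U z  input=z $  — match z
step 5: stack=$ U  input=$  — error: M[U, $] is empty

$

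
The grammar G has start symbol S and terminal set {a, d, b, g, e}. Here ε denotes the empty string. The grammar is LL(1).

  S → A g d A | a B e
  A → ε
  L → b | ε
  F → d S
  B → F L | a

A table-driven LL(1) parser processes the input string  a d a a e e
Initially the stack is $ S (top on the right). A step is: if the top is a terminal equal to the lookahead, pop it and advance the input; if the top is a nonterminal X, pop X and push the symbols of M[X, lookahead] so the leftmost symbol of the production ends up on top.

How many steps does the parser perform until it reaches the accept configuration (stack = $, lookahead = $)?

12

step 1: stack=$ S  input=a d a a e e $  — expand S → a B e
step 2: stack=$ e B a  input=a d a a e e $  — match a
step 3: stack=$ e B  input=d a a e e $  — expand B → F L
step 4: stack=$ e L F  input=d a a e e $  — expand F → d S
step 5: stack=$ e L S d  input=d a a e e $  — match d
step 6: stack=$ e L S  input=a a e e $  — expand S → a B e
step 7: stack=$ e L e B a  input=a a e e $  — match a
step 8: stack=$ e L e B  input=a e e $  — expand B → a
step 9: stack=$ e L e a  input=a e e $  — match a
step 10: stack=$ e L e  input=e e $  — match e
step 11: stack=$ e L  input=e $  — expand L → ε
step 12: stack=$ e  input=e $  — match e
Accept reached after 12 steps.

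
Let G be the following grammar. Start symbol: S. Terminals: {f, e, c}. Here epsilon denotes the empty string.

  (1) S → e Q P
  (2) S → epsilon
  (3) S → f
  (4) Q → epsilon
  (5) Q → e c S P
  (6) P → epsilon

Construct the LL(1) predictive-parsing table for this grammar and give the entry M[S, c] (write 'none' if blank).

none

FIRST(S): from S→e Q P we get {e}; from S→epsilon we get {epsilon}; from S→f we get {f}. So FIRST(S) = {epsilon, e, f}.
FIRST(Q): from Q→epsilon we get {epsilon}; from Q→e c S P we get {e}. So FIRST(Q) = {epsilon, e}.
FIRST(P): from P→epsilon we get {epsilon}. So FIRST(P) = {epsilon}.
FOLLOW(S) includes $ since S is the start symbol.
FOLLOW(S): in Q→e c S P, S is followed by P with FIRST {epsilon}; in Q→e c S P, the suffix after S is nullable, so FOLLOW(S) ⊇ FOLLOW(Q) = {$}. Thus FOLLOW(S) = {$}.
FOLLOW(Q): in S→e Q P, Q is followed by P with FIRST {epsilon}; in S→e Q P, the suffix after Q is nullable, so FOLLOW(Q) ⊇ FOLLOW(S) = {$}. Thus FOLLOW(Q) = {$}.
For S → e Q P: FIRST(e Q P) = {e}, so it goes in M[S, t] for t ∈ {e}.
For S → epsilon: FIRST(epsilon) = {epsilon}, so it goes in M[S, t] for t ∈ {}; since epsilon ∈ FIRST, also for every t ∈ FOLLOW(S) = {$}.
For S → f: FIRST(f) = {f}, so it goes in M[S, t] for t ∈ {f}.
None of these place a production in M[S, c].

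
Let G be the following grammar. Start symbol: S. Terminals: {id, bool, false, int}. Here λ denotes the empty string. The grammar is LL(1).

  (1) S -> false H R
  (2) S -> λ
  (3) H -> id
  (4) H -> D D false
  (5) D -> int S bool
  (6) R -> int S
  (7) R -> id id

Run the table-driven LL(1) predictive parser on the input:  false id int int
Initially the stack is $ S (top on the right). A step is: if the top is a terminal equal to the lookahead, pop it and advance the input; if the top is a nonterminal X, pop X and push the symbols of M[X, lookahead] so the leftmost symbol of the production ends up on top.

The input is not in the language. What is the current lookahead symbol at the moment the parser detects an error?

int

     Stack        Input               Action
  1  $ S          false id int int $  expand S -> false H R
  2  $ R H false  false id int int $  match false
  3  $ R H        id int int $        expand H -> id
  4  $ R id       id int int $        match id
  5  $ R          int int $           expand R -> int S
  6  $ S int      int int $           match int
  7  $ S          int $               error: M[S, int] is empty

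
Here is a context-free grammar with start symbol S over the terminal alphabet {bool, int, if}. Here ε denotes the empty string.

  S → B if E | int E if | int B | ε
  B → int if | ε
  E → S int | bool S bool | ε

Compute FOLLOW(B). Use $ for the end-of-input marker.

FIRST(B): from B→int if we get {int}; from B→ε we get {ε}. So FIRST(B) = {ε, int}.
FIRST(S): from S→B if E we get {if, int}; from S→int E if we get {int}; from S→int B we get {int}; from S→ε we get {ε}. So FIRST(S) = {ε, if, int}.
FIRST(E): from E→S int we get {if, int}; from E→bool S bool we get {bool}; from E→ε we get {ε}. So FIRST(E) = {ε, bool, if, int}.
FOLLOW(S) includes $ since S is the start symbol.
FOLLOW(S): in E→S int, S is followed by int with FIRST {int}; in E→bool S bool, S is followed by bool with FIRST {bool}. Thus FOLLOW(S) = {$, bool, int}.
FOLLOW(B): in S→B if E, B is followed by if E with FIRST {if}; in S→int B, the suffix after B is empty, so FOLLOW(B) ⊇ FOLLOW(S) = {$, bool, int}. Thus FOLLOW(B) = {$, bool, if, int}.
FOLLOW(E): in S→B if E, the suffix after E is empty, so FOLLOW(E) ⊇ FOLLOW(S) = {$, bool, int}; in S→int E if, E is followed by if with FIRST {if}. Thus FOLLOW(E) = {$, bool, if, int}.

{$, bool, if, int}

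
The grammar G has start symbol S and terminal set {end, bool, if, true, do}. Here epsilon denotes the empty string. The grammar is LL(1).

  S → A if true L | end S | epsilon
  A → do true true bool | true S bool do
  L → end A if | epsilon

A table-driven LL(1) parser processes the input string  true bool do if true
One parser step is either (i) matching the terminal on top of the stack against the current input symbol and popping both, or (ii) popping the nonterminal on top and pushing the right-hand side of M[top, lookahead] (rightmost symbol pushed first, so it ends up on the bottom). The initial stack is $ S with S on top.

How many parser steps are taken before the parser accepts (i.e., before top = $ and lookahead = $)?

9

     Stack                       Input                   Action
  1  $ S                         true bool do if true $  expand S → A if true L
  2  $ L true if A               true bool do if true $  expand A → true S bool do
  3  $ L true if do bool S true  true bool do if true $  match true
  4  $ L true if do bool S       bool do if true $       expand S → epsilon
  5  $ L true if do bool         bool do if true $       match bool
  6  $ L true if do              do if true $            match do
  7  $ L true if                 if true $               match if
  8  $ L true                    true $                  match true
  9  $ L                         $                       expand L → epsilon
Accept reached after 9 steps.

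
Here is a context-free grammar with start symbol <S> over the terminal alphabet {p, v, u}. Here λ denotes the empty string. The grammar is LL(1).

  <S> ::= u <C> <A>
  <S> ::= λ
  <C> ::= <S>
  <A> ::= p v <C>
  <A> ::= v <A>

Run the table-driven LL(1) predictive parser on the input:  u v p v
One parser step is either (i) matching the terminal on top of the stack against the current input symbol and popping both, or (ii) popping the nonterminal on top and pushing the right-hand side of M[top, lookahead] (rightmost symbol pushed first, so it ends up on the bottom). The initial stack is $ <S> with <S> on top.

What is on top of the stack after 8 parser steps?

step 1: stack=$ <S>  input=u v p v $  — expand <S> ::= u <C> <A>
step 2: stack=$ <A> <C> u  input=u v p v $  — match u
step 3: stack=$ <A> <C>  input=v p v $  — expand <C> ::= <S>
step 4: stack=$ <A> <S>  input=v p v $  — expand <S> ::= λ
step 5: stack=$ <A>  input=v p v $  — expand <A> ::= v <A>
step 6: stack=$ <A> v  input=v p v $  — match v
step 7: stack=$ <A>  input=p v $  — expand <A> ::= p v <C>
step 8: stack=$ <C> v p  input=p v $  — match p
Stack after step 8: $ <C> v (top = v).

v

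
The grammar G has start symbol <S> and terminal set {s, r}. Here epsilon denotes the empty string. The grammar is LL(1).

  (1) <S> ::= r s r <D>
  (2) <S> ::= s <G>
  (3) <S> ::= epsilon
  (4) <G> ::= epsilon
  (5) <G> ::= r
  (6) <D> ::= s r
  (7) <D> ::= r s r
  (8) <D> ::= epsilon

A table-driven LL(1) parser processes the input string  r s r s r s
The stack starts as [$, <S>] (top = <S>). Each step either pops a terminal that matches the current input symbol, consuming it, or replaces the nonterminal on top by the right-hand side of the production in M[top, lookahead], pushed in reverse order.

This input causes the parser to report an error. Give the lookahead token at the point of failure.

step 1: stack=$ <S>  input=r s r s r s $  — expand <S> ::= r s r <D>
step 2: stack=$ <D> r s r  input=r s r s r s $  — match r
step 3: stack=$ <D> r s  input=s r s r s $  — match s
step 4: stack=$ <D> r  input=r s r s $  — match r
step 5: stack=$ <D>  input=s r s $  — expand <D> ::= s r
step 6: stack=$ r s  input=s r s $  — match s
step 7: stack=$ r  input=r s $  — match r
step 8: stack=$  input=s $  — error: stack empty but input remains

s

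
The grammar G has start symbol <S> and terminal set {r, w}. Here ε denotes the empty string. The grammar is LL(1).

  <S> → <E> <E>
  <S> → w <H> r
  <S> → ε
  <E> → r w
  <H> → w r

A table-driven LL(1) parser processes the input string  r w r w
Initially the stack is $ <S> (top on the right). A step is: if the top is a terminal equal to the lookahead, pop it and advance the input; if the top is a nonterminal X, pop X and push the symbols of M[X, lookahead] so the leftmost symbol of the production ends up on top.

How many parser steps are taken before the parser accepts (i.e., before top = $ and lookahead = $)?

7

step 1: stack=$ <S>  input=r w r w $  — expand <S> → <E> <E>
step 2: stack=$ <E> <E>  input=r w r w $  — expand <E> → r w
step 3: stack=$ <E> w r  input=r w r w $  — match r
step 4: stack=$ <E> w  input=w r w $  — match w
step 5: stack=$ <E>  input=r w $  — expand <E> → r w
step 6: stack=$ w r  input=r w $  — match r
step 7: stack=$ w  input=w $  — match w
Accept reached after 7 steps.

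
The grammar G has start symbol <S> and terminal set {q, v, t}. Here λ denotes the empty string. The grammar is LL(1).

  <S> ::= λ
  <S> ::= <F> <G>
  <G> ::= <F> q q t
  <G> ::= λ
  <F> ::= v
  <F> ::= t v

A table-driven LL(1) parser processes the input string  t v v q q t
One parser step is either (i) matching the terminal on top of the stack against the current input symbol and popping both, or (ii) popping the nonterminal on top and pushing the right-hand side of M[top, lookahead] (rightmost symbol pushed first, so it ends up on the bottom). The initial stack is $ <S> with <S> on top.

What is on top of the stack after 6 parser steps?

v

step 1: stack=$ <S>  input=t v v q q t $  — expand <S> ::= <F> <G>
step 2: stack=$ <G> <F>  input=t v v q q t $  — expand <F> ::= t v
step 3: stack=$ <G> v t  input=t v v q q t $  — match t
step 4: stack=$ <G> v  input=v v q q t $  — match v
step 5: stack=$ <G>  input=v q q t $  — expand <G> ::= <F> q q t
step 6: stack=$ t q q <F>  input=v q q t $  — expand <F> ::= v
Stack after step 6: $ t q q v (top = v).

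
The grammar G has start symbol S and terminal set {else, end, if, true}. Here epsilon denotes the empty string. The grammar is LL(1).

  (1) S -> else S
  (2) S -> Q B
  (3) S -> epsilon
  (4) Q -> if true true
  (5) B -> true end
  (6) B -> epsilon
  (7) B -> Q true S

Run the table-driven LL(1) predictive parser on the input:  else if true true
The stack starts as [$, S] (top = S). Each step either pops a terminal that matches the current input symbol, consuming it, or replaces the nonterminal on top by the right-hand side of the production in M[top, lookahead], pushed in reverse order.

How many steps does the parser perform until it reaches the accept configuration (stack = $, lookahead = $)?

8

     Stack             Input                Action
  1  $ S               else if true true $  expand S -> else S
  2  $ S else          else if true true $  match else
  3  $ S               if true true $       expand S -> Q B
  4  $ B Q             if true true $       expand Q -> if true true
  5  $ B true true if  if true true $       match if
  6  $ B true true     true true $          match true
  7  $ B true          true $               match true
  8  $ B               $                    expand B -> epsilon
Accept reached after 8 steps.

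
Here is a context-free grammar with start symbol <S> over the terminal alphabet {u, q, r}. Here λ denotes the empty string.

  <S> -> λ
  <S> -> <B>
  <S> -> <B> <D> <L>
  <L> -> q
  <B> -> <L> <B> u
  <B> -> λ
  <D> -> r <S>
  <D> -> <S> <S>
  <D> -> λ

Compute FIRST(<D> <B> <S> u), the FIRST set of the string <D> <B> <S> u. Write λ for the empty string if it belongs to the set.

FIRST(<L>): from <L>->q we get {q}. So FIRST(<L>) = {q}.
FIRST(<B>): from <B>-><L> <B> u we get {q}; from <B>->λ we get {λ}. So FIRST(<B>) = {λ, q}.
FIRST(<S>): from <S>->λ we get {λ}; from <S>-><B> we get {λ, q}; from <S>-><B> <D> <L> we get {q, r}. So FIRST(<S>) = {λ, q, r}.
FIRST(<D>): from <D>->r <S> we get {r}; from <D>-><S> <S> we get {λ, q, r}; from <D>->λ we get {λ}. So FIRST(<D>) = {λ, q, r}.
FIRST(<D> <B> <S> u): take FIRST of each symbol in turn, carrying on past any symbol whose FIRST contains λ; result {q, r, u}.

{q, r, u}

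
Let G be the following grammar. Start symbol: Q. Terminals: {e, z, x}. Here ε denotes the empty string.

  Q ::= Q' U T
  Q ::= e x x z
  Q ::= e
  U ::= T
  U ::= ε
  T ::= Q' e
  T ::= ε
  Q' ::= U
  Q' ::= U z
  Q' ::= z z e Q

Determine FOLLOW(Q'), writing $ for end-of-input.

{$, e, z}

FIRST(Q): from Q::=Q' U T we get {ε, e, z}; from Q::=e x x z we get {e}; from Q::=e we get {e}. So FIRST(Q) = {ε, e, z}.
FIRST(U): from U::=T we get {ε, e, z}; from U::=ε we get {ε}. So FIRST(U) = {ε, e, z}.
FIRST(Q'): from Q'::=U we get {ε, e, z}; from Q'::=U z we get {e, z}; from Q'::=z z e Q we get {z}. So FIRST(Q') = {ε, e, z}.
FIRST(T): from T::=Q' e we get {e, z}; from T::=ε we get {ε}. So FIRST(T) = {ε, e, z}.
FOLLOW(Q) includes $ since Q is the start symbol.
FOLLOW(Q): in Q'::=z z e Q, the suffix after Q is empty, so FOLLOW(Q) ⊇ FOLLOW(Q') = {$, e, z}. Thus FOLLOW(Q) = {$, e, z}.
FOLLOW(Q'): in Q::=Q' U T, Q' is followed by U T with FIRST {ε, e, z}; in Q::=Q' U T, the suffix after Q' is nullable, so FOLLOW(Q') ⊇ FOLLOW(Q) = {$, e, z}; in T::=Q' e, Q' is followed by e with FIRST {e}. Thus FOLLOW(Q') = {$, e, z}.
FOLLOW(U): in Q::=Q' U T, U is followed by T with FIRST {ε, e, z}; in Q::=Q' U T, the suffix after U is nullable, so FOLLOW(U) ⊇ FOLLOW(Q) = {$, e, z}; in Q'::=U, the suffix after U is empty, so FOLLOW(U) ⊇ FOLLOW(Q') = {$, e, z}; in Q'::=U z, U is followed by z with FIRST {z}. Thus FOLLOW(U) = {$, e, z}.
FOLLOW(T): in Q::=Q' U T, the suffix after T is empty, so FOLLOW(T) ⊇ FOLLOW(Q) = {$, e, z}; in U::=T, the suffix after T is empty, so FOLLOW(T) ⊇ FOLLOW(U) = {$, e, z}. Thus FOLLOW(T) = {$, e, z}.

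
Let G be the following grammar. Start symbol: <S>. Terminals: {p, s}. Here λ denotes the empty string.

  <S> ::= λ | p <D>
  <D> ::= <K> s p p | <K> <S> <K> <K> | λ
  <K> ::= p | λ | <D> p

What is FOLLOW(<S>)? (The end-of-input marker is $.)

{$, p, s}

FIRST(<S>) = {λ, p}
FIRST(<D>) = {λ, p, s}  (via <K> s p p, <K> <S> <K> <K>)
FIRST(<K>) = {λ, p, s}  (via <D> p)
FOLLOW(<S>) includes $ since <S> is the start symbol.
FOLLOW(<S>): in <D>::=<K> <S> <K> <K>, <S> is followed by <K> <K> with FIRST {λ, p, s}; in <D>::=<K> <S> <K> <K>, the suffix after <S> is nullable, so FOLLOW(<S>) ⊇ FOLLOW(<D>) = {$, p, s}. Thus FOLLOW(<S>) = {$, p, s}.
FOLLOW(<D>): in <S>::=p <D>, the suffix after <D> is empty, so FOLLOW(<D>) ⊇ FOLLOW(<S>) = {$, p, s}; in <K>::=<D> p, <D> is followed by p with FIRST {p}. Thus FOLLOW(<D>) = {$, p, s}.
FOLLOW(<K>): in <D>::=<K> s p p, <K> is followed by s p p with FIRST {s}; in <D>::=<K> <S> <K> <K> (occurrence 1), <K> is followed by <S> <K> <K> with FIRST {λ, p, s}; in <D>::=<K> <S> <K> <K> (occurrence 1), the suffix after <K> is nullable, so FOLLOW(<K>) ⊇ FOLLOW(<D>) = {$, p, s}; in <D>::=<K> <S> <K> <K> (occurrence 2), <K> is followed by <K> with FIRST {λ, p, s}; in <D>::=<K> <S> <K> <K> (occurrence 2), the suffix after <K> is nullable, so FOLLOW(<K>) ⊇ FOLLOW(<D>) = {$, p, s}; in <D>::=<K> <S> <K> <K> (occurrence 3), the suffix after <K> is empty, so FOLLOW(<K>) ⊇ FOLLOW(<D>) = {$, p, s}. Thus FOLLOW(<K>) = {$, p, s}.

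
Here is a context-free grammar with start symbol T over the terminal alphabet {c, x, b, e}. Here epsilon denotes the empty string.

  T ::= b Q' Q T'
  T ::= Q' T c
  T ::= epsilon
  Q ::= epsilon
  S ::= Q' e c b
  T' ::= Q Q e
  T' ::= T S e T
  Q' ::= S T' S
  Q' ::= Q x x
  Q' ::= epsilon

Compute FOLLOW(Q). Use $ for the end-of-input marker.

{b, c, e, x}

FIRST(Q) = {epsilon}
FIRST(T) = {epsilon, b, c, e, x}  (via Q' T c)
FIRST(S) = {e, x}  (via Q' e c b)
FIRST(T') = {b, c, e, x}  (via Q Q e, T S e T)
FIRST(Q') = {epsilon, e, x}  (via S T' S, Q x x)
FOLLOW(T) includes $ since T is the start symbol.
FOLLOW(Q): in T::=b Q' Q T', Q is followed by T' with FIRST {b, c, e, x}; in T'::=Q Q e (occurrence 1), Q is followed by Q e with FIRST {e}; in T'::=Q Q e (occurrence 2), Q is followed by e with FIRST {e}; in Q'::=Q x x, Q is followed by x x with FIRST {x}. Thus FOLLOW(Q) = {b, c, e, x}.
FOLLOW(Q'): in T::=b Q' Q T', Q' is followed by Q T' with FIRST {b, c, e, x}; in T::=Q' T c, Q' is followed by T c with FIRST {b, c, e, x}; in S::=Q' e c b, Q' is followed by e c b with FIRST {e}. Thus FOLLOW(Q') = {b, c, e, x}.
FOLLOW(S): in T'::=T S e T, S is followed by e T with FIRST {e}; in Q'::=S T' S (occurrence 1), S is followed by T' S with FIRST {b, c, e, x}; in Q'::=S T' S (occurrence 2), the suffix after S is empty, so FOLLOW(S) ⊇ FOLLOW(Q') = {b, c, e, x}. Thus FOLLOW(S) = {b, c, e, x}.
FOLLOW(T): in T::=Q' T c, T is followed by c with FIRST {c}; in T'::=T S e T (occurrence 1), T is followed by S e T with FIRST {e, x}; in T'::=T S e T (occurrence 2), the suffix after T is empty, so FOLLOW(T) ⊇ FOLLOW(T') = {$, c, e, x}. Thus FOLLOW(T) = {$, c, e, x}.
FOLLOW(T'): in T::=b Q' Q T', the suffix after T' is empty, so FOLLOW(T') ⊇ FOLLOW(T) = {$, c, e, x}; in Q'::=S T' S, T' is followed by S with FIRST {e, x}. Thus FOLLOW(T') = {$, c, e, x}.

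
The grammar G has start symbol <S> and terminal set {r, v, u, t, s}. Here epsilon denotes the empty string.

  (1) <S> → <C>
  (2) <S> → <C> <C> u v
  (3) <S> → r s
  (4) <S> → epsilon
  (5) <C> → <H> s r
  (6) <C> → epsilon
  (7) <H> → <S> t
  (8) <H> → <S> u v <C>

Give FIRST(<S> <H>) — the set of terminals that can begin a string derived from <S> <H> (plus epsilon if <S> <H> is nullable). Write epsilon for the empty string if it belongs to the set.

FIRST(<S>) = {epsilon, r, t, u}  (via <C>, <C> <C> u v)
FIRST(<H>) = {r, t, u}  (via <S> t, <S> u v <C>)
FIRST(<C>) = {epsilon, r, t, u}  (via <H> s r)
FIRST(<S> <H>): take FIRST of each symbol in turn, carrying on past any symbol whose FIRST contains epsilon; result {r, t, u}.

{r, t, u}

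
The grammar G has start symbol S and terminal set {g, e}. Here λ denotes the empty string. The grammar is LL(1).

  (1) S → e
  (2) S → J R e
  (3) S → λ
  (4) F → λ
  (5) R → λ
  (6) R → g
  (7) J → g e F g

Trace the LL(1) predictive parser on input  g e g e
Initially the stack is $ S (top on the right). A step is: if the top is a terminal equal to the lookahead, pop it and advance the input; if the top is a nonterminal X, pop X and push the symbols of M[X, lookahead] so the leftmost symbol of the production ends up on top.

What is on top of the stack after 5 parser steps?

step 1: stack=$ S  input=g e g e $  — expand S → J R e
step 2: stack=$ e R J  input=g e g e $  — expand J → g e F g
step 3: stack=$ e R g F e g  input=g e g e $  — match g
step 4: stack=$ e R g F e  input=e g e $  — match e
step 5: stack=$ e R g F  input=g e $  — expand F → λ
Stack after step 5: $ e R g (top = g).

g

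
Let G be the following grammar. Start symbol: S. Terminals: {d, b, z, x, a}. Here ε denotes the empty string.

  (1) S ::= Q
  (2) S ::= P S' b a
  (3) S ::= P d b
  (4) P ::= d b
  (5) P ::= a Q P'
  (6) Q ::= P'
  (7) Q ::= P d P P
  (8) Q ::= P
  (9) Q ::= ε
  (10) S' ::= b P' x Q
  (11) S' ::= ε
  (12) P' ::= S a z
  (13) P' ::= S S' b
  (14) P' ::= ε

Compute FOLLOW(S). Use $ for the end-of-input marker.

FIRST(P): from P::=d b we get {d}; from P::=a Q P' we get {a}. So FIRST(P) = {a, d}.
FIRST(S'): from S'::=b P' x Q we get {b}; from S'::=ε we get {ε}. So FIRST(S') = {ε, b}.
FIRST(S): from S::=Q we get {ε, a, b, d}; from S::=P S' b a we get {a, d}; from S::=P d b we get {a, d}. So FIRST(S) = {ε, a, b, d}.
FIRST(P'): from P'::=S a z we get {a, b, d}; from P'::=S S' b we get {a, b, d}; from P'::=ε we get {ε}. So FIRST(P') = {ε, a, b, d}.
FIRST(Q): from Q::=P' we get {ε, a, b, d}; from Q::=P d P P we get {a, d}; from Q::=P we get {a, d}; from Q::=ε we get {ε}. So FIRST(Q) = {ε, a, b, d}.
FOLLOW(S) includes $ since S is the start symbol.
FOLLOW(S): in P'::=S a z, S is followed by a z with FIRST {a}; in P'::=S S' b, S is followed by S' b with FIRST {b}. Thus FOLLOW(S) = {$, a, b}.
FOLLOW(S'): in S::=P S' b a, S' is followed by b a with FIRST {b}; in P'::=S S' b, S' is followed by b with FIRST {b}. Thus FOLLOW(S') = {b}.
FOLLOW(P): in S::=P S' b a, P is followed by S' b a with FIRST {b}; in S::=P d b, P is followed by d b with FIRST {d}; in Q::=P d P P (occurrence 1), P is followed by d P P with FIRST {d}; in Q::=P d P P (occurrence 2), P is followed by P with FIRST {a, d}; in Q::=P d P P (occurrence 3), the suffix after P is empty, so FOLLOW(P) ⊇ FOLLOW(Q) = {$, a, b, d}; in Q::=P, the suffix after P is empty, so FOLLOW(P) ⊇ FOLLOW(Q) = {$, a, b, d}. Thus FOLLOW(P) = {$, a, b, d}.
FOLLOW(Q): in S::=Q, the suffix after Q is empty, so FOLLOW(Q) ⊇ FOLLOW(S) = {$, a, b}; in P::=a Q P', Q is followed by P' with FIRST {ε, a, b, d}; in P::=a Q P', the suffix after Q is nullable, so FOLLOW(Q) ⊇ FOLLOW(P) = {$, a, b, d}; in S'::=b P' x Q, the suffix after Q is empty, so FOLLOW(Q) ⊇ FOLLOW(S') = {b}. Thus FOLLOW(Q) = {$, a, b, d}.
FOLLOW(P'): in P::=a Q P', the suffix after P' is empty, so FOLLOW(P') ⊇ FOLLOW(P) = {$, a, b, d}; in Q::=P', the suffix after P' is empty, so FOLLOW(P') ⊇ FOLLOW(Q) = {$, a, b, d}; in S'::=b P' x Q, P' is followed by x Q with FIRST {x}. Thus FOLLOW(P') = {$, a, b, d, x}.

{$, a, b}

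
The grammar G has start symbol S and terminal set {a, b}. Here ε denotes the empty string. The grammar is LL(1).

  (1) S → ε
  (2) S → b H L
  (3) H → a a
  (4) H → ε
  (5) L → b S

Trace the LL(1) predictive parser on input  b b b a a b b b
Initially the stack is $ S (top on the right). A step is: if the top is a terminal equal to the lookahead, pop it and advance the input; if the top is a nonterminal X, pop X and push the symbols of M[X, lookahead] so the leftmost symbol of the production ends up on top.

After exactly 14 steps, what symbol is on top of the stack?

      Stack    Input              Action
   1  $ S      b b b a a b b b $  expand S → b H L
   2  $ L H b  b b b a a b b b $  match b
   3  $ L H    b b a a b b b $    expand H → ε
   4  $ L      b b a a b b b $    expand L → b S
   5  $ S b    b b a a b b b $    match b
   6  $ S      b a a b b b $      expand S → b H L
   7  $ L H b  b a a b b b $      match b
   8  $ L H    a a b b b $        expand H → a a
   9  $ L a a  a a b b b $        match a
  10  $ L a    a b b b $          match a
  11  $ L      b b b $            expand L → b S
  12  $ S b    b b b $            match b
  13  $ S      b b $              expand S → b H L
  14  $ L H b  b b $              match b
Stack after step 14: $ L H (top = H).

H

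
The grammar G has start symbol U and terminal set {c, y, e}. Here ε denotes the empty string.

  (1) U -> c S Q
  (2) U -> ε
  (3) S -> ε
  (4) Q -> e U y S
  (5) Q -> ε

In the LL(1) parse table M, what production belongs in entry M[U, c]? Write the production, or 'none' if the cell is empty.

FIRST(U) = {ε, c}
FIRST(S) = {ε}
FIRST(Q) = {ε, e}
FOLLOW(U) includes $ since U is the start symbol.
FOLLOW(U): in Q->e U y S, U is followed by y S with FIRST {y}. Thus FOLLOW(U) = {$, y}.
For U -> c S Q: FIRST(c S Q) = {c}, so it goes in M[U, t] for t ∈ {c}.
For U -> ε: FIRST(ε) = {ε}, so it goes in M[U, t] for t ∈ {}; since ε ∈ FIRST, also for every t ∈ FOLLOW(U) = {$, y}.

U -> c S Q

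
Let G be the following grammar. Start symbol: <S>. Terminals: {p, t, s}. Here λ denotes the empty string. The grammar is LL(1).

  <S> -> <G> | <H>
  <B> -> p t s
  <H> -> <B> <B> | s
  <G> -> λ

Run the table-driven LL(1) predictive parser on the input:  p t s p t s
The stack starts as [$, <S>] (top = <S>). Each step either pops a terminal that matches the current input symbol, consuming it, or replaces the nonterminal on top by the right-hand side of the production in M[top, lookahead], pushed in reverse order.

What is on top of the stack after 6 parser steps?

step 1: stack=$ <S>  input=p t s p t s $  — expand <S> -> <H>
step 2: stack=$ <H>  input=p t s p t s $  — expand <H> -> <B> <B>
step 3: stack=$ <B> <B>  input=p t s p t s $  — expand <B> -> p t s
step 4: stack=$ <B> s t p  input=p t s p t s $  — match p
step 5: stack=$ <B> s t  input=t s p t s $  — match t
step 6: stack=$ <B> s  input=s p t s $  — match s
Stack after step 6: $ <B> (top = <B>).

<B>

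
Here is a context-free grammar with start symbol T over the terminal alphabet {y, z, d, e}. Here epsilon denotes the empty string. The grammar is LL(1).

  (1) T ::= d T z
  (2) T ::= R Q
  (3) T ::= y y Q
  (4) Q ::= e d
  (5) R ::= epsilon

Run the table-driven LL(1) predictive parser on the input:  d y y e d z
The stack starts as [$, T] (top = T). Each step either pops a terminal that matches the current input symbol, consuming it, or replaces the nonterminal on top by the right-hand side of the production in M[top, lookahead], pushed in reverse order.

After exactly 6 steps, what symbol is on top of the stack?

     Stack      Input          Action
  1  $ T        d y y e d z $  expand T ::= d T z
  2  $ z T d    d y y e d z $  match d
  3  $ z T      y y e d z $    expand T ::= y y Q
  4  $ z Q y y  y y e d z $    match y
  5  $ z Q y    y e d z $      match y
  6  $ z Q      e d z $        expand Q ::= e d
Stack after step 6: $ z d e (top = e).

e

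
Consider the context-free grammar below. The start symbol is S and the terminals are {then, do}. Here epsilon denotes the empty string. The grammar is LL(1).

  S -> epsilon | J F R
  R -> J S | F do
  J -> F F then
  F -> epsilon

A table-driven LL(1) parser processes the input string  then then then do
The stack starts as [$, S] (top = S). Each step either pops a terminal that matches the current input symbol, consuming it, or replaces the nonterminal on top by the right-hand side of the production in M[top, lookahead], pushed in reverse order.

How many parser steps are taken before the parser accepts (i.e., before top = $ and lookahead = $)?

      Stack           Input                Action
   1  $ S             then then then do $  expand S -> J F R
   2  $ R F J         then then then do $  expand J -> F F then
   3  $ R F then F F  then then then do $  expand F -> epsilon
   4  $ R F then F    then then then do $  expand F -> epsilon
   5  $ R F then      then then then do $  match then
   6  $ R F           then then do $       expand F -> epsilon
   7  $ R             then then do $       expand R -> J S
   8  $ S J           then then do $       expand J -> F F then
   9  $ S then F F    then then do $       expand F -> epsilon
  10  $ S then F      then then do $       expand F -> epsilon
  11  $ S then        then then do $       match then
  12  $ S             then do $            expand S -> J F R
  13  $ R F J         then do $            expand J -> F F then
  14  $ R F then F F  then do $            expand F -> epsilon
  15  $ R F then F    then do $            expand F -> epsilon
  16  $ R F then      then do $            match then
  17  $ R F           do $                 expand F -> epsilon
  18  $ R             do $                 expand R -> F do
  19  $ do F          do $                 expand F -> epsilon
  20  $ do            do $                 match do
Accept reached after 20 steps.

20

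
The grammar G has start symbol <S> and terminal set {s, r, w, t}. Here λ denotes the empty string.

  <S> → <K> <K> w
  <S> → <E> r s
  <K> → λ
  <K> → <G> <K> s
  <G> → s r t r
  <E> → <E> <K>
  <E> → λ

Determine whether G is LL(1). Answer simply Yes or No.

FIRST(<S>) = {r, s, w}
FIRST(<K>) = {λ, s}
FIRST(<G>) = {s}
FIRST(<E>) = {λ, s}
FOLLOW(<S>) = {$}
FOLLOW(<K>) = {r, s, w}
FOLLOW(<G>) = {s}
FOLLOW(<E>) = {r, s}
Cell M[<E>, r] receives both <E> → <E> <K> and <E> → λ — the grammar is not LL(1).

No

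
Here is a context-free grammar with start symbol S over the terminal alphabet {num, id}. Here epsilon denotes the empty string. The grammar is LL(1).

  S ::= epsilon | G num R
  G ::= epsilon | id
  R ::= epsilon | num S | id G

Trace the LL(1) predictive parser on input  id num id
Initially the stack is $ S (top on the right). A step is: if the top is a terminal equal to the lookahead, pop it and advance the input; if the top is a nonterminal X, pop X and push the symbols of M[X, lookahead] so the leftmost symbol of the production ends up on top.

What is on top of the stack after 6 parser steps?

G

step 1: stack=$ S  input=id num id $  — expand S ::= G num R
step 2: stack=$ R num G  input=id num id $  — expand G ::= id
step 3: stack=$ R num id  input=id num id $  — match id
step 4: stack=$ R num  input=num id $  — match num
step 5: stack=$ R  input=id $  — expand R ::= id G
step 6: stack=$ G id  input=id $  — match id
Stack after step 6: $ G (top = G).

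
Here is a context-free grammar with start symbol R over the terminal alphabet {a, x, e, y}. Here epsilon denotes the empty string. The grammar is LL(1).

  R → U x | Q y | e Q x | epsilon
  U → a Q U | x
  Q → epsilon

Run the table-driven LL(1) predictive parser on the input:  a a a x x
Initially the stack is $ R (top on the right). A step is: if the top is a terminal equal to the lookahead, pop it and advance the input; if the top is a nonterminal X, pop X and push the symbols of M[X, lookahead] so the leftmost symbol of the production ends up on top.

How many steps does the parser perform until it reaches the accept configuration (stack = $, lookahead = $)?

13

      Stack      Input        Action
   1  $ R        a a a x x $  expand R → U x
   2  $ x U      a a a x x $  expand U → a Q U
   3  $ x U Q a  a a a x x $  match a
   4  $ x U Q    a a x x $    expand Q → epsilon
   5  $ x U      a a x x $    expand U → a Q U
   6  $ x U Q a  a a x x $    match a
   7  $ x U Q    a x x $      expand Q → epsilon
   8  $ x U      a x x $      expand U → a Q U
   9  $ x U Q a  a x x $      match a
  10  $ x U Q    x x $        expand Q → epsilon
  11  $ x U      x x $        expand U → x
  12  $ x x      x x $        match x
  13  $ x        x $          match x
Accept reached after 13 steps.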